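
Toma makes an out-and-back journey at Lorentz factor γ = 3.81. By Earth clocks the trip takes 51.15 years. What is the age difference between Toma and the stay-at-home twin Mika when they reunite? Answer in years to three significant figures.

Δt − τ = 37.7 years

γ = 3.81
Toma's elapsed proper time: τ = 51.15/3.810 = 13.43 years.
Age gap = Δt − τ = 51.15 − 13.43 years.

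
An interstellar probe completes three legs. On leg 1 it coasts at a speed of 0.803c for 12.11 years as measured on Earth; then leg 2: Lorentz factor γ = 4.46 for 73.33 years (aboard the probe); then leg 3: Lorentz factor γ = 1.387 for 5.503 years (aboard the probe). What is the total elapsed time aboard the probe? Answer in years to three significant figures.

Leg 1: γ = 1/√(1 − 0.803²) = 1/√0.3552 = 1.678; τ_1 = 12.11/1.678 = 7.217 years.
Leg 2: 73.33 years is already measured aboard the probe.
Leg 3: 5.503 years is already measured aboard the probe.
Total: 7.217 + 73.33 + 5.503 years.

τ = 86.1 years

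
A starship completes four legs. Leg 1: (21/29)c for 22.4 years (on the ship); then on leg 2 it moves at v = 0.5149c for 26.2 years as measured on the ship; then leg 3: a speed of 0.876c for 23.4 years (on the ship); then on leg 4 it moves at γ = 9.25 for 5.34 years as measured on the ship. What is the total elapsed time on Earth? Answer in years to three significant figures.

Δt = 161 years

Leg 1: γ = 1/√(1 − (21/29)²) = 29/20 = 1.450; Δt_1 = 1.450 × 22.4 = 32.48 years.
Leg 2: γ = 1/√(1 − 0.5149²) = 1/√0.7349 = 1.167; Δt_2 = 1.167 × 26.2 = 30.56 years.
Leg 3: γ = 1/√(1 − 0.876²) = 1/√0.2326 = 2.073; Δt_3 = 2.073 × 23.4 = 48.52 years.
Leg 4: γ = 9.25; Δt_4 = 9.250 × 5.34 = 49.40 years.
Total: 32.48 + 30.56 + 48.52 + 49.40 years.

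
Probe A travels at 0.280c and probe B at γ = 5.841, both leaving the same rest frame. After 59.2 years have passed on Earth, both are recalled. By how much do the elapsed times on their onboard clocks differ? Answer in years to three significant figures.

|τ_A − τ_B| = 46.7 years

A: γ = 1/√(1 − 0.280²) = 25/24 ≈ 1.042; τ_A = 59.2/1.042 = 56.83 years.
B: γ = 5.841; τ_B = 59.2/5.841 = 10.14 years.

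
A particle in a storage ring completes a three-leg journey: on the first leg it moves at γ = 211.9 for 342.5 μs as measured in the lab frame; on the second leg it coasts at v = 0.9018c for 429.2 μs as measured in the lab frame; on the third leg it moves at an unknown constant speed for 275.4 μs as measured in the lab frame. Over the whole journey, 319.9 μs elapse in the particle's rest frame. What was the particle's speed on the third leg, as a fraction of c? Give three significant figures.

Leg 1: γ = 211.9; τ_1 = 342.5/211.9 = 1.616 μs.
Leg 2: γ = 1/√(1 − 0.9018²) = 1/√0.1868 = 2.314; τ_2 = 429.2/2.314 = 185.5 μs.
Leg 3: speed unknown; τ_3 = 275.4/γ_3.
Total proper time: 1.616 + 185.5 + τ_3 = 319.9, so τ_3 = 319.9 − 187.1 = 132.8 μs.
γ_3 = 275.4/132.8 = 2.074; β = √(1 − 1/γ²) = √0.7675.

β = 0.876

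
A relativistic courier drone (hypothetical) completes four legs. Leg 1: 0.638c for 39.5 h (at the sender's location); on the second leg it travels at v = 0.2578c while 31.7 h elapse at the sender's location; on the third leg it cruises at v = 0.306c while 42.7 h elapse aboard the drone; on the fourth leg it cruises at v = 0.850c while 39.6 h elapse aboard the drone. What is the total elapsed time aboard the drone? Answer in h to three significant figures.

Leg 1: γ = 1/√(1 − 0.638²) = 1/√0.5930 = 1.299; τ_1 = 39.5/1.299 = 30.42 h.
Leg 2: γ = 1/√(1 − 0.2578²) = 1/√0.9335 = 1.035; τ_2 = 31.7/1.035 = 30.63 h.
Leg 3: 42.7 h is already measured aboard the drone.
Leg 4: 39.6 h is already measured aboard the drone.
Total: 30.42 + 30.63 + 42.70 + 39.60 h.

τ = 143 h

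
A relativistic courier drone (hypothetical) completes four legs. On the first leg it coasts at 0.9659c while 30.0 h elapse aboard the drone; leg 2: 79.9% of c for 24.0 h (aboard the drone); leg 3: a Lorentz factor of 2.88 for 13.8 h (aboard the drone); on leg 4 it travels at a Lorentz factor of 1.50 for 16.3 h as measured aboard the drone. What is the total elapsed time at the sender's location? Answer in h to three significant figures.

Leg 1: γ = 1/√(1 − 0.9659²) = 1/√0.06704 = 3.862; Δt_1 = 3.862 × 30.0 = 115.9 h.
Leg 2: β = 0.799; γ = 1/√(1 − 0.799²) = 1/√0.3616 = 1.663; Δt_2 = 1.663 × 24.0 = 39.91 h.
Leg 3: γ = 2.88; Δt_3 = 2.880 × 13.8 = 39.74 h.
Leg 4: γ = 1.50; Δt_4 = 1.500 × 16.3 = 24.45 h.
Total: 115.9 + 39.91 + 39.74 + 24.45 h.

Δt = 220 h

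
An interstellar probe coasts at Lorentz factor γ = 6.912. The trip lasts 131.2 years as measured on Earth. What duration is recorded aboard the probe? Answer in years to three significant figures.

γ = 6.912
The interval measured on Earth is the dilated one; the clock aboard the probe measures the proper time τ = Δt/γ = 131.2/6.912 years.

τ = 19.0 years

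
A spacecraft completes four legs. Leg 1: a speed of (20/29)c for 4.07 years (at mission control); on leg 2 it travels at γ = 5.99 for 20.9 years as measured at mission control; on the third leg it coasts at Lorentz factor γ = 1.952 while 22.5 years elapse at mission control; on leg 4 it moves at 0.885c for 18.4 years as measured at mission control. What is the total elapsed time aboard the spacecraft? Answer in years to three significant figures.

τ = 26.5 years

Leg 1: γ = 1/√(1 − (20/29)²) = 29/21 ≈ 1.381; τ_1 = 4.07/1.381 = 2.947 years.
Leg 2: γ = 5.99; τ_2 = 20.9/5.990 = 3.489 years.
Leg 3: γ = 1.952; τ_3 = 22.5/1.952 = 11.53 years.
Leg 4: γ = 1/√(1 − 0.885²) = 1/√0.2168 = 2.148; τ_4 = 18.4/2.148 = 8.567 years.
Total: 2.947 + 3.489 + 11.53 + 8.567 years.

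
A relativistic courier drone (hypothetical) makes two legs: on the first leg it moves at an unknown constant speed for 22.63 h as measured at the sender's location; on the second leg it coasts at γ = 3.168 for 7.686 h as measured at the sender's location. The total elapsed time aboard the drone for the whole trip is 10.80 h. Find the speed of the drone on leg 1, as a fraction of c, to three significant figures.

Leg 1: speed unknown; τ_1 = 22.63/γ_1.
Leg 2: γ = 3.168; τ_2 = 7.686/3.168 = 2.426 h.
Total proper time: τ_1 + 2.426 = 10.80, so τ_1 = 10.80 − 2.426 = 8.374 h.
γ_1 = 22.63/8.374 = 2.702; β = √(1 − 1/γ²) = √0.8631.

β = 0.929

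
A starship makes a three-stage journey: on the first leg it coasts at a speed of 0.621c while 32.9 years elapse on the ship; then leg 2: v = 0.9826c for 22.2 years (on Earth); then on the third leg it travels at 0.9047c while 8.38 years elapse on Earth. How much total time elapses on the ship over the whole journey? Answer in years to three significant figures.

τ = 40.6 years

Leg 1: 32.9 years is already measured on the ship.
Leg 2: γ = 1/√(1 − 0.9826²) = 1/√0.03450 = 5.384; τ_2 = 22.2/5.384 = 4.123 years.
Leg 3: γ = 1/√(1 − 0.9047²) = 1/√0.1815 = 2.347; τ_3 = 8.38/2.347 = 3.570 years.
Total: 32.90 + 4.123 + 3.570 years.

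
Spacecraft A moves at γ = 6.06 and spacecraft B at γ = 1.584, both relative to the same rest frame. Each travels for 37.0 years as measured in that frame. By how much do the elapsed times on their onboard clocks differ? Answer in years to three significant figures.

|τ_A − τ_B| = 17.3 years

A: γ = 6.06; τ_A = 37.0/6.060 = 6.106 years.
B: γ = 1.584; τ_B = 37.0/1.584 = 23.36 years.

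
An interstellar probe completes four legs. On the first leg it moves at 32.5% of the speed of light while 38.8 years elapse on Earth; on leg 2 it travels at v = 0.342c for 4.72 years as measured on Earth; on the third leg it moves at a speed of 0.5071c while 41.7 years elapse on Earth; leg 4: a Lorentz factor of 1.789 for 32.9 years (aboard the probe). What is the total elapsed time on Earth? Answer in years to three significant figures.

Leg 1: 38.8 years is already measured on Earth.
Leg 2: 4.72 years is already measured on Earth.
Leg 3: 41.7 years is already measured on Earth.
Leg 4: γ = 1.789; Δt_4 = 1.789 × 32.9 = 58.86 years.
Total: 38.80 + 4.720 + 41.70 + 58.86 years.

Δt = 144 years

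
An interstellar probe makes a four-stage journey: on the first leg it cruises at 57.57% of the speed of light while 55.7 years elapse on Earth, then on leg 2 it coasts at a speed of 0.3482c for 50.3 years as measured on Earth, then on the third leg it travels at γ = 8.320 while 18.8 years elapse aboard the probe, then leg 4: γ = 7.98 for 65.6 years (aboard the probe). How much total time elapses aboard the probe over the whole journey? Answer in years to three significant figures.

Leg 1: β = 0.5757; γ = 1/√(1 − 0.5757²) = 1/√0.6686 = 1.223; τ_1 = 55.7/1.223 = 45.54 years.
Leg 2: γ = 1/√(1 − 0.3482²) = 1/√0.8788 = 1.067; τ_2 = 50.3/1.067 = 47.15 years.
Leg 3: 18.8 years is already measured aboard the probe.
Leg 4: 65.6 years is already measured aboard the probe.
Total: 45.54 + 47.15 + 18.80 + 65.60 years.

τ = 177 years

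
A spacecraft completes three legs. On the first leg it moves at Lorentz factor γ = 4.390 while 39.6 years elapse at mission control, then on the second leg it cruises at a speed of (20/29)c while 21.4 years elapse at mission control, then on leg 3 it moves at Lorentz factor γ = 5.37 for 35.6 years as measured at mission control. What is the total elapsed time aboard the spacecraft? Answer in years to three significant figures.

Leg 1: γ = 4.390; τ_1 = 39.6/4.390 = 9.021 years.
Leg 2: γ = 1/√(1 − (20/29)²) = 29/21 ≈ 1.381; τ_2 = 21.4/1.381 = 15.50 years.
Leg 3: γ = 5.37; τ_3 = 35.6/5.370 = 6.629 years.
Total: 9.021 + 15.50 + 6.629 years.

τ = 31.1 years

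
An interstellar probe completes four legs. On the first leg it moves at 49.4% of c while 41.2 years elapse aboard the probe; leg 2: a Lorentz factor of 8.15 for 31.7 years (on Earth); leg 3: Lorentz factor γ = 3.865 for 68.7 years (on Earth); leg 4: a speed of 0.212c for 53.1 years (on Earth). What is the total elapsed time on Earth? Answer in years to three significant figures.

Δt = 201 years

Leg 1: β = 0.494; γ = 1/√(1 − 0.494²) = 1/√0.7560 = 1.150; Δt_1 = 1.150 × 41.2 = 47.39 years.
Leg 2: 31.7 years is already measured on Earth.
Leg 3: 68.7 years is already measured on Earth.
Leg 4: 53.1 years is already measured on Earth.
Total: 47.39 + 31.70 + 68.70 + 53.10 years.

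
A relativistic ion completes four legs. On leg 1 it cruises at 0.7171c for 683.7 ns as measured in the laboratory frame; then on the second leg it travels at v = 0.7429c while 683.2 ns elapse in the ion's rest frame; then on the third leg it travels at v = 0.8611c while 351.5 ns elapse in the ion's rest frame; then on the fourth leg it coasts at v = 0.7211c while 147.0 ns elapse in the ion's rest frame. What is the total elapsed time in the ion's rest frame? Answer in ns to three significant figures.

τ = 1660 ns

Leg 1: γ = 1/√(1 − 0.7171²) = 1/√0.4858 = 1.435; τ_1 = 683.7/1.435 = 476.5 ns.
Leg 2: 683.2 ns is already measured in the ion's rest frame.
Leg 3: 351.5 ns is already measured in the ion's rest frame.
Leg 4: 147.0 ns is already measured in the ion's rest frame.
Total: 476.5 + 683.2 + 351.5 + 147.0 ns.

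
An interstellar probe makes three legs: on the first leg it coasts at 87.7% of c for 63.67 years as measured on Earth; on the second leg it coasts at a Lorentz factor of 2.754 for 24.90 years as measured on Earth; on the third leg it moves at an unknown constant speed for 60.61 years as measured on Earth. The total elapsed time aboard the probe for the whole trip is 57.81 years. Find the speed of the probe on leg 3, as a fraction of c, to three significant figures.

Leg 1: β = 0.877; γ = 1/√(1 − 0.877²) = 1/√0.2309 = 2.081; τ_1 = 63.67/2.081 = 30.59 years.
Leg 2: γ = 2.754; τ_2 = 24.90/2.754 = 9.041 years.
Leg 3: speed unknown; τ_3 = 60.61/γ_3.
Total proper time: 30.59 + 9.041 + τ_3 = 57.81, so τ_3 = 57.81 − 39.63 = 18.18 years.
γ_3 = 60.61/18.18 = 3.335; β = √(1 − 1/γ²) = √0.9101.

β = 0.954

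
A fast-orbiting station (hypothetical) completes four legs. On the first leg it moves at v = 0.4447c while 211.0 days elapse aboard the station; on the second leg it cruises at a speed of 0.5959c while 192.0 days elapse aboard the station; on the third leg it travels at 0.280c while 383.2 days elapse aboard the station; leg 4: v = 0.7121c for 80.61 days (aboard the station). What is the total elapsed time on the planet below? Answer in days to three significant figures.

Δt = 989 days

Leg 1: γ = 1/√(1 − 0.4447²) = 1/√0.8022 = 1.116; Δt_1 = 1.116 × 211.0 = 235.6 days.
Leg 2: γ = 1/√(1 − 0.5959²) = 1/√0.6449 = 1.245; Δt_2 = 1.245 × 192.0 = 239.1 days.
Leg 3: γ = 1/√(1 − 0.280²) = 25/24 ≈ 1.042; Δt_3 = 1.042 × 383.2 = 399.2 days.
Leg 4: γ = 1/√(1 − 0.7121²) = 1/√0.4929 = 1.424; Δt_4 = 1.424 × 80.61 = 114.8 days.
Total: 235.6 + 239.1 + 399.2 + 114.8 days.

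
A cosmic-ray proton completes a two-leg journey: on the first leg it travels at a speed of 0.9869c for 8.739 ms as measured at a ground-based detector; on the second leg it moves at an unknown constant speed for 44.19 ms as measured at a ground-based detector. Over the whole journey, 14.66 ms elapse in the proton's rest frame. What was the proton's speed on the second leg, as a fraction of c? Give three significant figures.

β = 0.954

Leg 1: γ = 1/√(1 − 0.9869²) = 1/√0.02603 = 6.198; τ_1 = 8.739/6.198 = 1.410 ms.
Leg 2: speed unknown; τ_2 = 44.19/γ_2.
Total proper time: 1.410 + τ_2 = 14.66, so τ_2 = 14.66 − 1.410 = 13.25 ms.
γ_2 = 44.19/13.25 = 3.335; β = √(1 − 1/γ²) = √0.9101.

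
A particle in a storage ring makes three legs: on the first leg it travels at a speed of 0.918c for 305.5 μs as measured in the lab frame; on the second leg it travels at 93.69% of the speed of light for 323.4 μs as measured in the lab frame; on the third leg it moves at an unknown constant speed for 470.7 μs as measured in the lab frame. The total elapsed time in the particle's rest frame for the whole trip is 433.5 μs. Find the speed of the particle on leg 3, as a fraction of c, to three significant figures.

β = 0.906

Leg 1: γ = 1/√(1 − 0.918²) = 1/√0.1573 = 2.522; τ_1 = 305.5/2.522 = 121.2 μs.
Leg 2: β = 0.9369; γ = 1/√(1 − 0.9369²) = 1/√0.1222 = 2.860; τ_2 = 323.4/2.860 = 113.1 μs.
Leg 3: speed unknown; τ_3 = 470.7/γ_3.
Total proper time: 121.2 + 113.1 + τ_3 = 433.5, so τ_3 = 433.5 − 234.2 = 199.3 μs.
γ_3 = 470.7/199.3 = 2.362; β = √(1 − 1/γ²) = √0.8207.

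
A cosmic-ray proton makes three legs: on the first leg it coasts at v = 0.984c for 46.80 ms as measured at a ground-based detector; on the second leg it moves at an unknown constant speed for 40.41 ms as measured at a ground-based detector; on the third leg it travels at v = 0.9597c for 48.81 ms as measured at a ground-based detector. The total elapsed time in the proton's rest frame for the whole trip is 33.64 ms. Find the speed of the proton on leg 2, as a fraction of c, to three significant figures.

β = 0.958

Leg 1: γ = 1/√(1 − 0.984²) = 1/√0.03174 = 5.613; τ_1 = 46.80/5.613 = 8.338 ms.
Leg 2: speed unknown; τ_2 = 40.41/γ_2.
Leg 3: γ = 1/√(1 − 0.9597²) = 1/√0.07898 = 3.558; τ_3 = 48.81/3.558 = 13.72 ms.
Total proper time: 8.338 + τ_2 + 13.72 = 33.64, so τ_2 = 33.64 − 22.06 = 11.58 ms.
γ_2 = 40.41/11.58 = 3.488; β = √(1 − 1/γ²) = √0.9178.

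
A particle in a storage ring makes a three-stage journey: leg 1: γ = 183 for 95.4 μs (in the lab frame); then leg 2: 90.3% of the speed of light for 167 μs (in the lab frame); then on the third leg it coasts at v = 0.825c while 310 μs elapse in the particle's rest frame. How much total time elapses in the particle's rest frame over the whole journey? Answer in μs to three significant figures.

Leg 1: γ = 183; τ_1 = 95.4/183.0 = 0.5213 μs.
Leg 2: β = 0.903; γ = 1/√(1 − 0.903²) = 1/√0.1846 = 2.328; τ_2 = 167/2.328 = 71.75 μs.
Leg 3: 310 μs is already measured in the particle's rest frame.
Total: 0.5213 + 71.75 + 310.0 μs.

τ = 382 μs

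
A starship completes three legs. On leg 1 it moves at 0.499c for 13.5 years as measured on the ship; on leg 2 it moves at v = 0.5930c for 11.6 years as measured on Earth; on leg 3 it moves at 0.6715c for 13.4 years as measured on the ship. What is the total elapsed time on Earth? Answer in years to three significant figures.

Leg 1: γ = 1/√(1 − 0.499²) = 1/√0.7510 = 1.154; Δt_1 = 1.154 × 13.5 = 15.58 years.
Leg 2: 11.6 years is already measured on Earth.
Leg 3: γ = 1/√(1 − 0.6715²) = 1/√0.5491 = 1.350; Δt_3 = 1.350 × 13.4 = 18.08 years.
Total: 15.58 + 11.60 + 18.08 years.

Δt = 45.3 years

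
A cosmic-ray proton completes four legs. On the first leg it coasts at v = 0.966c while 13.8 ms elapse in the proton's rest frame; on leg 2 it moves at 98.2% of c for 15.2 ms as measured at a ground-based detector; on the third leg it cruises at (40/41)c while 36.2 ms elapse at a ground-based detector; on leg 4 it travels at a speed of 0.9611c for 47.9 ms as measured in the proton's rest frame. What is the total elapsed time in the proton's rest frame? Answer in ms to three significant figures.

τ = 72.5 ms

Leg 1: 13.8 ms is already measured in the proton's rest frame.
Leg 2: β = 0.982; γ = 1/√(1 − 0.982²) = 1/√0.03568 = 5.294; τ_2 = 15.2/5.294 = 2.871 ms.
Leg 3: γ = 1/√(1 − (40/41)²) = 41/9 ≈ 4.556; τ_3 = 36.2/4.556 = 7.946 ms.
Leg 4: 47.9 ms is already measured in the proton's rest frame.
Total: 13.80 + 2.871 + 7.946 + 47.90 ms.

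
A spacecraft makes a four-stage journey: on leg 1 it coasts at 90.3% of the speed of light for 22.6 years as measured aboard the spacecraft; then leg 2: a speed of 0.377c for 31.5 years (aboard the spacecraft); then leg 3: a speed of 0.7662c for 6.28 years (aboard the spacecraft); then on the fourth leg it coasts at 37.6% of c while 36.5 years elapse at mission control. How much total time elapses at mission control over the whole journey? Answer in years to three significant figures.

Leg 1: β = 0.903; γ = 1/√(1 − 0.903²) = 1/√0.1846 = 2.328; Δt_1 = 2.328 × 22.6 = 52.60 years.
Leg 2: γ = 1/√(1 − 0.377²) = 1/√0.8579 = 1.080; Δt_2 = 1.080 × 31.5 = 34.01 years.
Leg 3: γ = 1/√(1 − 0.7662²) = 1/√0.4129 = 1.556; Δt_3 = 1.556 × 6.28 = 9.773 years.
Leg 4: 36.5 years is already measured at mission control.
Total: 52.60 + 34.01 + 9.773 + 36.50 years.

Δt = 133 years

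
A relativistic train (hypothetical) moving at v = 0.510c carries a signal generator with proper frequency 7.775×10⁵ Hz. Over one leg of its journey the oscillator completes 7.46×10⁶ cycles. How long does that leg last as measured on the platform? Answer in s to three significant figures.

Δt = 11.2 s

γ = 1/√(1 − 0.510²) = 1/√0.7399 = 1.163
Proper time for N cycles: τ = N/f = 7.46×10⁶/(7.775×10⁵) = 9.595×10⁰ s = 9.595 s.
Lab-frame duration Δt = γτ = 1.163 × 9.595 = 11.15 s.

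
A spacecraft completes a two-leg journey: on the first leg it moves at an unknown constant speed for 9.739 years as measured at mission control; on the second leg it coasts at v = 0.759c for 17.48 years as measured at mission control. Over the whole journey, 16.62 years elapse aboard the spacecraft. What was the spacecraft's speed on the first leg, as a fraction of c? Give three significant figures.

Leg 1: speed unknown; τ_1 = 9.739/γ_1.
Leg 2: γ = 1/√(1 − 0.759²) = 1/√0.4239 = 1.536; τ_2 = 17.48/1.536 = 11.38 years.
Total proper time: τ_1 + 11.38 = 16.62, so τ_1 = 16.62 − 11.38 = 5.239 years.
γ_1 = 9.739/5.239 = 1.859; β = √(1 − 1/γ²) = √0.7106.

β = 0.843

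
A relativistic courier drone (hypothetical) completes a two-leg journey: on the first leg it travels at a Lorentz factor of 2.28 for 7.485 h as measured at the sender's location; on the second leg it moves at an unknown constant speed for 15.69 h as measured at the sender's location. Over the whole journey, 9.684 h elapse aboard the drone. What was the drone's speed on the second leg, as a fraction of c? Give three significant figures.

Leg 1: γ = 2.28; τ_1 = 7.485/2.280 = 3.283 h.
Leg 2: speed unknown; τ_2 = 15.69/γ_2.
Total proper time: 3.283 + τ_2 = 9.684, so τ_2 = 9.684 − 3.283 = 6.401 h.
γ_2 = 15.69/6.401 = 2.451; β = √(1 − 1/γ²) = √0.8336.

β = 0.913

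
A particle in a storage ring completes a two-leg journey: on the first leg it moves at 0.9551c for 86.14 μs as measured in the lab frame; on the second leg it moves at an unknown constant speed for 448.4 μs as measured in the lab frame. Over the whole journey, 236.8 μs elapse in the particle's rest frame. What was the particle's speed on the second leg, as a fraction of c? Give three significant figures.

β = 0.882

Leg 1: γ = 1/√(1 − 0.9551²) = 1/√0.08778 = 3.375; τ_1 = 86.14/3.375 = 25.52 μs.
Leg 2: speed unknown; τ_2 = 448.4/γ_2.
Total proper time: 25.52 + τ_2 = 236.8, so τ_2 = 236.8 − 25.52 = 211.3 μs.
γ_2 = 448.4/211.3 = 2.122; β = √(1 − 1/γ²) = √0.7780.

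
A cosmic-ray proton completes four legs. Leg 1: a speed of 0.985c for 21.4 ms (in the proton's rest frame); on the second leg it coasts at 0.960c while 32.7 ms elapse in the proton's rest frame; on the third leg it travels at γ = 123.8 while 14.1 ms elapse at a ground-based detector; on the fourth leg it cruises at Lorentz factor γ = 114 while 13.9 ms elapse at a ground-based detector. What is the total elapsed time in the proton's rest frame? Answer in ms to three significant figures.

τ = 54.3 ms

Leg 1: 21.4 ms is already measured in the proton's rest frame.
Leg 2: 32.7 ms is already measured in the proton's rest frame.
Leg 3: γ = 123.8; τ_3 = 14.1/123.8 = 0.1139 ms.
Leg 4: γ = 114; τ_4 = 13.9/114.0 = 0.1219 ms.
Total: 21.40 + 32.70 + 0.1139 + 0.1219 ms.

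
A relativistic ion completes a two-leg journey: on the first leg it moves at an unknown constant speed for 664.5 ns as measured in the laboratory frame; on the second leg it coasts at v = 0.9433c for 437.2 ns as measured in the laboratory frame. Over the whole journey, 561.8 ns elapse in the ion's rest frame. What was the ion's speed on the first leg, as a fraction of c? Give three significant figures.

β = 0.779

Leg 1: speed unknown; τ_1 = 664.5/γ_1.
Leg 2: γ = 1/√(1 − 0.9433²) = 1/√0.1102 = 3.013; τ_2 = 437.2/3.013 = 145.1 ns.
Total proper time: τ_1 + 145.1 = 561.8, so τ_1 = 561.8 − 145.1 = 416.7 ns.
γ_1 = 664.5/416.7 = 1.595; β = √(1 − 1/γ²) = √0.6068.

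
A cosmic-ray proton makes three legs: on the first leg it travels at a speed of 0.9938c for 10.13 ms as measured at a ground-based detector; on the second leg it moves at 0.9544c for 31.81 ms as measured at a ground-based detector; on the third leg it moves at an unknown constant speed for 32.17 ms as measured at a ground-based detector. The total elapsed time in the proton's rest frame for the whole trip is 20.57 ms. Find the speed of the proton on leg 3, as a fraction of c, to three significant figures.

β = 0.951

Leg 1: γ = 1/√(1 − 0.9938²) = 1/√0.01236 = 8.994; τ_1 = 10.13/8.994 = 1.126 ms.
Leg 2: γ = 1/√(1 − 0.9544²) = 1/√0.08912 = 3.350; τ_2 = 31.81/3.350 = 9.496 ms.
Leg 3: speed unknown; τ_3 = 32.17/γ_3.
Total proper time: 1.126 + 9.496 + τ_3 = 20.57, so τ_3 = 20.57 − 10.62 = 9.947 ms.
γ_3 = 32.17/9.947 = 3.234; β = √(1 − 1/γ²) = √0.9044.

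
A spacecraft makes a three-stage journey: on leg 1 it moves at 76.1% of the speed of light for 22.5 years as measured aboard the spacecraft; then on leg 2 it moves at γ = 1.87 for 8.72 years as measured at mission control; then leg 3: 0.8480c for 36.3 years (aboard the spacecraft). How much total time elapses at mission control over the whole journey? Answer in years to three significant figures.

Leg 1: β = 0.761; γ = 1/√(1 − 0.761²) = 1/√0.4209 = 1.541; Δt_1 = 1.541 × 22.5 = 34.68 years.
Leg 2: 8.72 years is already measured at mission control.
Leg 3: γ = 1/√(1 − 0.8480²) = 1/√0.2809 = 1.887; Δt_3 = 1.887 × 36.3 = 68.49 years.
Total: 34.68 + 8.720 + 68.49 years.

Δt = 112 years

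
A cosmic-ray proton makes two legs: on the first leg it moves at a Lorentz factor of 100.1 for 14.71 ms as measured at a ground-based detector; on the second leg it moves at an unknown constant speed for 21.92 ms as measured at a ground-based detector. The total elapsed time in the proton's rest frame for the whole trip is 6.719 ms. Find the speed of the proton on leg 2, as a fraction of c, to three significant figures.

Leg 1: γ = 100.1; τ_1 = 14.71/100.1 = 0.1470 ms.
Leg 2: speed unknown; τ_2 = 21.92/γ_2.
Total proper time: 0.1470 + τ_2 = 6.719, so τ_2 = 6.719 − 0.1470 = 6.572 ms.
γ_2 = 21.92/6.572 = 3.335; β = √(1 − 1/γ²) = √0.9101.

β = 0.954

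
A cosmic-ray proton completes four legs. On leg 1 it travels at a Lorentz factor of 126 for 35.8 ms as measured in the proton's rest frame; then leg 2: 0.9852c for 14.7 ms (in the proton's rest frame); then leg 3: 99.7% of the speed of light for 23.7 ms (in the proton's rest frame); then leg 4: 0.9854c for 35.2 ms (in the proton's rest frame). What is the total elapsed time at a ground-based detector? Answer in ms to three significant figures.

Leg 1: γ = 126; Δt_1 = 126.0 × 35.8 = 4511 ms.
Leg 2: γ = 1/√(1 − 0.9852²) = 1/√0.02938 = 5.834; Δt_2 = 5.834 × 14.7 = 85.76 ms.
Leg 3: β = 0.997; γ = 1/√(1 − 0.997²) = 1/√0.005991 = 12.92; Δt_3 = 12.92 × 23.7 = 306.2 ms.
Leg 4: γ = 1/√(1 − 0.9854²) = 1/√0.02899 = 5.874; Δt_4 = 5.874 × 35.2 = 206.7 ms.
Total: 4511 + 85.76 + 306.2 + 206.7 ms.

Δt = 5110 ms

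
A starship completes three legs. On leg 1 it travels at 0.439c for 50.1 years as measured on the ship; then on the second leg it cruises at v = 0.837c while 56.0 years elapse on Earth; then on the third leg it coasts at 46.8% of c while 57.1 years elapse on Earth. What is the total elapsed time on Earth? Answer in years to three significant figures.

Leg 1: γ = 1/√(1 − 0.439²) = 1/√0.8073 = 1.113; Δt_1 = 1.113 × 50.1 = 55.76 years.
Leg 2: 56.0 years is already measured on Earth.
Leg 3: 57.1 years is already measured on Earth.
Total: 55.76 + 56.00 + 57.10 years.

Δt = 169 years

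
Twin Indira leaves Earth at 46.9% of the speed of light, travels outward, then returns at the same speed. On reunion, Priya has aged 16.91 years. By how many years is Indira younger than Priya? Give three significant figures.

β = 0.469; γ = 1/√(1 − 0.469²) = 1/√0.7800 = 1.132
Indira's elapsed proper time: τ = 16.91/1.132 = 14.93 years.
Age gap = Δt − τ = 16.91 − 14.93 years.

Δt − τ = 1.98 years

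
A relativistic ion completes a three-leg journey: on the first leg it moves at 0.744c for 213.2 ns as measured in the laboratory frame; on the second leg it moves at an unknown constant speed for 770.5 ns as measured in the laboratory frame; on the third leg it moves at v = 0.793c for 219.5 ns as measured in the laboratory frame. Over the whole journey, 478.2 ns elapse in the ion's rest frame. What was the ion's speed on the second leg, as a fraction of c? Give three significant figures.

β = 0.965

Leg 1: γ = 1/√(1 − 0.744²) = 1/√0.4465 = 1.497; τ_1 = 213.2/1.497 = 142.5 ns.
Leg 2: speed unknown; τ_2 = 770.5/γ_2.
Leg 3: γ = 1/√(1 − 0.793²) = 1/√0.3712 = 1.641; τ_3 = 219.5/1.641 = 133.7 ns.
Total proper time: 142.5 + τ_2 + 133.7 = 478.2, so τ_2 = 478.2 − 276.2 = 202.0 ns.
γ_2 = 770.5/202.0 = 3.814; β = √(1 − 1/γ²) = √0.9313.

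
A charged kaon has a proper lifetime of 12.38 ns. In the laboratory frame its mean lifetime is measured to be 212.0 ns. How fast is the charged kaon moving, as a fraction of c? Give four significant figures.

γ = Δt/τ₀ = 212.0/12.38 = 17.12
β = √(1 − 1/γ²) = √(1 − 0.003410) = √0.9966

β = 0.9983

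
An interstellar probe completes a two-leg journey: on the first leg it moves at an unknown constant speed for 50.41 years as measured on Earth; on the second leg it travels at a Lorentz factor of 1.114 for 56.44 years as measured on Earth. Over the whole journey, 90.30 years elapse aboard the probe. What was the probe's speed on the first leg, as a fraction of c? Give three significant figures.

Leg 1: speed unknown; τ_1 = 50.41/γ_1.
Leg 2: γ = 1.114; τ_2 = 56.44/1.114 = 50.66 years.
Total proper time: τ_1 + 50.66 = 90.30, so τ_1 = 90.30 − 50.66 = 39.64 years.
γ_1 = 50.41/39.64 = 1.272; β = √(1 − 1/γ²) = √0.3818.

β = 0.618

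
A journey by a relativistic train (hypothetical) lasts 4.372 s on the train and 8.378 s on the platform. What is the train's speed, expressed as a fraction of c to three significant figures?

v = 0.853c

The proper time is measured on the train (both events occur at the train's location); Δt is measured on the platform. γ = Δt/τ = 8.378/4.372 = 1.916.
β = √(1 − 1/γ²) = √(1 − 0.2723) = √0.7277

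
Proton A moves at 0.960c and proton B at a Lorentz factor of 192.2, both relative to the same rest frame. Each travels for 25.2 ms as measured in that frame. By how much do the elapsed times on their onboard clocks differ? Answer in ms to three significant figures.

|τ_A − τ_B| = 6.92 ms

A: γ = 1/√(1 − 0.960²) = 25/7 ≈ 3.571; τ_A = 25.2/3.571 = 7.056 ms.
B: γ = 192.2; τ_B = 25.2/192.2 = 0.1311 ms.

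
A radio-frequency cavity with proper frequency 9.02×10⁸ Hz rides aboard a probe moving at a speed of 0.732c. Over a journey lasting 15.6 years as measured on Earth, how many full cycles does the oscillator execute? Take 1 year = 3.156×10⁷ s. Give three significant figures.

γ = 1/√(1 − 0.732²) = 1/√0.4642 = 1.468
The oscillator's own cycle count is N = f × τ where τ is the proper time aboard the probe. τ = Δt/γ = 15.6/1.468 = 10.63 years = 3.354×10⁸ s.
N = 9.02×10⁸ × 3.354×10⁸ = 3.026×10¹⁷.

N = 3.03×10¹⁷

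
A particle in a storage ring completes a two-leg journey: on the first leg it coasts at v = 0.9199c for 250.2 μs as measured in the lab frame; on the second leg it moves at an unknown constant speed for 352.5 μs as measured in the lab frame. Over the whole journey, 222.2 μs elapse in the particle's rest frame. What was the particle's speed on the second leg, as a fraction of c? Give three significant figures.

β = 0.936

Leg 1: γ = 1/√(1 − 0.9199²) = 1/√0.1538 = 2.550; τ_1 = 250.2/2.550 = 98.12 μs.
Leg 2: speed unknown; τ_2 = 352.5/γ_2.
Total proper time: 98.12 + τ_2 = 222.2, so τ_2 = 222.2 − 98.12 = 124.1 μs.
γ_2 = 352.5/124.1 = 2.841; β = √(1 − 1/γ²) = √0.8761.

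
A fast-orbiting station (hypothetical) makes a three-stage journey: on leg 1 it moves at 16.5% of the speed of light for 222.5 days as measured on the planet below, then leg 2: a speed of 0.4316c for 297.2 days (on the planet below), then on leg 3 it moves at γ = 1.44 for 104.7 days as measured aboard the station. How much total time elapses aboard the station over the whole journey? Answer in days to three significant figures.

Leg 1: β = 0.165; γ = 1/√(1 − 0.165²) = 1/√0.9728 = 1.014; τ_1 = 222.5/1.014 = 219.5 days.
Leg 2: γ = 1/√(1 − 0.4316²) = 1/√0.8137 = 1.109; τ_2 = 297.2/1.109 = 268.1 days.
Leg 3: 104.7 days is already measured aboard the station.
Total: 219.5 + 268.1 + 104.7 days.

τ = 592 days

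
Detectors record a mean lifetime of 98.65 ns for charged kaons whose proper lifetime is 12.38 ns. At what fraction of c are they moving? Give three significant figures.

γ = Δt/τ₀ = 98.65/12.38 = 7.968
β = √(1 − 1/γ²) = √(1 − 0.01575) = √0.9843

β = 0.992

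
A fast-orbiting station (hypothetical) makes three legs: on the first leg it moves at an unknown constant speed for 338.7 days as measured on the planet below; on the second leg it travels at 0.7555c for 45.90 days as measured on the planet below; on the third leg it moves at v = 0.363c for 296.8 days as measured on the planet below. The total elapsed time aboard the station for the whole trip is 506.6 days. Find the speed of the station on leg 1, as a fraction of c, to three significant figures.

Leg 1: speed unknown; τ_1 = 338.7/γ_1.
Leg 2: γ = 1/√(1 − 0.7555²) = 1/√0.4292 = 1.526; τ_2 = 45.90/1.526 = 30.07 days.
Leg 3: γ = 1/√(1 − 0.363²) = 1/√0.8682 = 1.073; τ_3 = 296.8/1.073 = 276.6 days.
Total proper time: τ_1 + 30.07 + 276.6 = 506.6, so τ_1 = 506.6 − 306.6 = 200.0 days.
γ_1 = 338.7/200.0 = 1.694; β = √(1 − 1/γ²) = √0.6514.

β = 0.807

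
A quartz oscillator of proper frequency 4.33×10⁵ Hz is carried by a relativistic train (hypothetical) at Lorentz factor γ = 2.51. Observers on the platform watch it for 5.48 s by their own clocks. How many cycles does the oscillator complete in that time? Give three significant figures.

γ = 2.51
During 5.48 s of lab time, the oscillator's proper time advances by τ = Δt/γ = 5.48/2.510 = 2.183 s = 2.183×10⁰ s.
N = f × τ = 4.33×10⁵ × 2.183×10⁰ = 9.454×10⁵.

N = 9.45×10⁵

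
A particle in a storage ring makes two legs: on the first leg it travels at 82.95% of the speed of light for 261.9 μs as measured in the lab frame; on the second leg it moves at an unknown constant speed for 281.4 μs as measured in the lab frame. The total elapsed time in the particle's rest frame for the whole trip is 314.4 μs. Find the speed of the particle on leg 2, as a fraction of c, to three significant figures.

β = 0.802

Leg 1: β = 0.8295; γ = 1/√(1 − 0.8295²) = 1/√0.3119 = 1.790; τ_1 = 261.9/1.790 = 146.3 μs.
Leg 2: speed unknown; τ_2 = 281.4/γ_2.
Total proper time: 146.3 + τ_2 = 314.4, so τ_2 = 314.4 − 146.3 = 168.1 μs.
γ_2 = 281.4/168.1 = 1.674; β = √(1 − 1/γ²) = √0.6430.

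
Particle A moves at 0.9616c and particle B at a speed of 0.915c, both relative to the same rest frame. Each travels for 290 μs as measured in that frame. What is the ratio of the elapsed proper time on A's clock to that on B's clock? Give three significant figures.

τ_A/τ_B = 0.680

A: γ = 1/√(1 − 0.9616²) = 1/√0.07533 = 3.644. B: γ = 1/√(1 − 0.915²) = 1/√0.1628 = 2.479.
τ_A/τ_B = γ_B/γ_A = 2.479/3.644 = 0.6803, so τ_A/τ_B = 0.6803.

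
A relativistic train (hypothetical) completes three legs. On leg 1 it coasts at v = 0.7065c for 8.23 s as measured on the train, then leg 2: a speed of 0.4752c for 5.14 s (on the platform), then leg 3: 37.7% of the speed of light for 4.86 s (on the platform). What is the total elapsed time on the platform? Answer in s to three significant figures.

Δt = 21.6 s

Leg 1: γ = 1/√(1 − 0.7065²) = 1/√0.5009 = 1.413; Δt_1 = 1.413 × 8.23 = 11.63 s.
Leg 2: 5.14 s is already measured on the platform.
Leg 3: 4.86 s is already measured on the platform.
Total: 11.63 + 5.140 + 4.860 s.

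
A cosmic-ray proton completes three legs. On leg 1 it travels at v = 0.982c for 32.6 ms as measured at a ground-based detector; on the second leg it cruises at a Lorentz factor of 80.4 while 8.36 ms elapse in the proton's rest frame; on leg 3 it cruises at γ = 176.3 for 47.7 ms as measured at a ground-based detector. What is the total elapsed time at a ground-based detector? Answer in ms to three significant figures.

Leg 1: 32.6 ms is already measured at a ground-based detector.
Leg 2: γ = 80.4; Δt_2 = 80.40 × 8.36 = 672.1 ms.
Leg 3: 47.7 ms is already measured at a ground-based detector.
Total: 32.60 + 672.1 + 47.70 ms.

Δt = 752 ms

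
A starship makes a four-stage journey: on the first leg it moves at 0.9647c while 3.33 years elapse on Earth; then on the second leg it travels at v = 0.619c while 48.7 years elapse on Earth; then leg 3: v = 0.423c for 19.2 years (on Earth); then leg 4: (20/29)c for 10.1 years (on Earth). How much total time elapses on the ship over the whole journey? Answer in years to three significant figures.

Leg 1: γ = 1/√(1 − 0.9647²) = 1/√0.06935 = 3.797; τ_1 = 3.33/3.797 = 0.8770 years.
Leg 2: γ = 1/√(1 − 0.619²) = 1/√0.6168 = 1.273; τ_2 = 48.7/1.273 = 38.25 years.
Leg 3: γ = 1/√(1 − 0.423²) = 1/√0.8211 = 1.104; τ_3 = 19.2/1.104 = 17.40 years.
Leg 4: γ = 1/√(1 − (20/29)²) = 29/21 ≈ 1.381; τ_4 = 10.1/1.381 = 7.314 years.
Total: 0.8770 + 38.25 + 17.40 + 7.314 years.

τ = 63.8 years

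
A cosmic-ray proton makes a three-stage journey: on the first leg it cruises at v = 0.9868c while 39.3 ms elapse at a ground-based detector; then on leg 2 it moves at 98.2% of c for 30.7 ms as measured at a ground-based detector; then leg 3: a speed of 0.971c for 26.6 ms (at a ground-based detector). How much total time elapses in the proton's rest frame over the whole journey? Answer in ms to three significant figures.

Leg 1: γ = 1/√(1 − 0.9868²) = 1/√0.02623 = 6.175; τ_1 = 39.3/6.175 = 6.364 ms.
Leg 2: β = 0.982; γ = 1/√(1 − 0.982²) = 1/√0.03568 = 5.294; τ_2 = 30.7/5.294 = 5.799 ms.
Leg 3: γ = 1/√(1 − 0.971²) = 1/√0.05716 = 4.183; τ_3 = 26.6/4.183 = 6.360 ms.
Total: 6.364 + 5.799 + 6.360 ms.

τ = 18.5 ms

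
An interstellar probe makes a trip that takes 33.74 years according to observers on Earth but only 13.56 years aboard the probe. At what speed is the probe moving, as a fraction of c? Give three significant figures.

The proper time is measured aboard the probe (both events occur at the probe's location); Δt is measured on Earth. γ = Δt/τ = 33.74/13.56 = 2.488.
β = √(1 − 1/γ²) = √(1 − 0.1615) = √0.8385

v = 0.916c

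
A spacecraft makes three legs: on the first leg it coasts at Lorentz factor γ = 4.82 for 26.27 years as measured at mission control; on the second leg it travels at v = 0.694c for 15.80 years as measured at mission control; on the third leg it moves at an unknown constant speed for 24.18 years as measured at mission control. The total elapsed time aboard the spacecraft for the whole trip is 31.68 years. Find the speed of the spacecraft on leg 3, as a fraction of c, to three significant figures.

β = 0.789

Leg 1: γ = 4.82; τ_1 = 26.27/4.820 = 5.450 years.
Leg 2: γ = 1/√(1 − 0.694²) = 1/√0.5184 = 1.389; τ_2 = 15.80/1.389 = 11.38 years.
Leg 3: speed unknown; τ_3 = 24.18/γ_3.
Total proper time: 5.450 + 11.38 + τ_3 = 31.68, so τ_3 = 31.68 − 16.83 = 14.85 years.
γ_3 = 24.18/14.85 = 1.628; β = √(1 − 1/γ²) = √0.6226.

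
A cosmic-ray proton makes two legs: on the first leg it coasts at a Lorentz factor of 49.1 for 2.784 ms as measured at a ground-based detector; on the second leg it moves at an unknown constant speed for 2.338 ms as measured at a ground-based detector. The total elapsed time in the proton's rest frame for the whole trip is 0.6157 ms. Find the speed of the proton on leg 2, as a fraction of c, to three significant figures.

Leg 1: γ = 49.1; τ_1 = 2.784/49.10 = 0.05670 ms.
Leg 2: speed unknown; τ_2 = 2.338/γ_2.
Total proper time: 0.05670 + τ_2 = 0.6157, so τ_2 = 0.6157 − 0.05670 = 0.5590 ms.
γ_2 = 2.338/0.5590 = 4.182; β = √(1 − 1/γ²) = √0.9428.

β = 0.971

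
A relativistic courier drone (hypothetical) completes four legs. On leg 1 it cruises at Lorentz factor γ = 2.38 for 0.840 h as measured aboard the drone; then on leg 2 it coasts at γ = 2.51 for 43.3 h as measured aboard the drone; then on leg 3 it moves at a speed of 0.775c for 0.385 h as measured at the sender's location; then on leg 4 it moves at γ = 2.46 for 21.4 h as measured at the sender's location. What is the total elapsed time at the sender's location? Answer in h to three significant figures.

Δt = 132 h

Leg 1: γ = 2.38; Δt_1 = 2.380 × 0.840 = 1.999 h.
Leg 2: γ = 2.51; Δt_2 = 2.510 × 43.3 = 108.7 h.
Leg 3: 0.385 h is already measured at the sender's location.
Leg 4: 21.4 h is already measured at the sender's location.
Total: 1.999 + 108.7 + 0.3850 + 21.40 h.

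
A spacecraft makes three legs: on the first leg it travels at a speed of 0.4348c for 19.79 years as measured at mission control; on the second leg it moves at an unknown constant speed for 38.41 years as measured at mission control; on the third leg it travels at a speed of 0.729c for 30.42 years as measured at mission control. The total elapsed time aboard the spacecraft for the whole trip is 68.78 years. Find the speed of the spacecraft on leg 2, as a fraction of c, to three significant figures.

β = 0.620

Leg 1: γ = 1/√(1 − 0.4348²) = 1/√0.8109 = 1.110; τ_1 = 19.79/1.110 = 17.82 years.
Leg 2: speed unknown; τ_2 = 38.41/γ_2.
Leg 3: γ = 1/√(1 − 0.729²) = 1/√0.4686 = 1.461; τ_3 = 30.42/1.461 = 20.82 years.
Total proper time: 17.82 + τ_2 + 20.82 = 68.78, so τ_2 = 68.78 − 38.64 = 30.14 years.
γ_2 = 38.41/30.14 = 1.275; β = √(1 − 1/γ²) = √0.3844.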